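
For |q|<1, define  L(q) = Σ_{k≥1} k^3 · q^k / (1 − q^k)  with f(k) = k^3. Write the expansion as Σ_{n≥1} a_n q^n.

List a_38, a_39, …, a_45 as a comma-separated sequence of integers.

61740, 61544, 73710, 68922, 86688, 79508, 97236, 95382

[q^38] f(1)=1,f(2)=8,f(19)=6859,f(38)=54872 ⇒ 61740
d|39:{39,13,3,1}  Σf=59319+2197+27+1=61544
q^40  k|40↦f(k): 1:1 2:8 4:64 5:125 8:512 10:1000 20:8000 40:64000  a_40=73710
n=41: 1·41 41·1  f→[1+68921]=68922
q^42  k|42↦f(k): 1:1 2:8 3:27 6:216 7:343 14:2744 21:9261 42:74088  a_42=86688
n=43: 43·1 1·43  f→[79507+1]=79508
q^44  k|44↦f(k): 1:1 2:8 4:64 11:1331 22:10648 44:85184  a_44=97236
[q^45] f(1)=1,f(3)=27,f(5)=125,f(9)=729,f(15)=3375,f(45)=91125 ⇒ 95382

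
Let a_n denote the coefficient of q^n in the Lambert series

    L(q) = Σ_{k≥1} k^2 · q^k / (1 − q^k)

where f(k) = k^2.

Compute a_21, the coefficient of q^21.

d|21:{21,7,3,1}  Σf=441+49+9+1=500

a_21 = 500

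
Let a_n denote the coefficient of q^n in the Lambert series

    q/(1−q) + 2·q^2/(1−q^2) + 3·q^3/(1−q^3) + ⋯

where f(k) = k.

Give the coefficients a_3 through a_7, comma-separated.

4, 7, 6, 12, 8

[q^3] f(1)=1,f(3)=3 ⇒ 4
q^4  k|4↦f(k): 1:1 2:2 4:4  a_4=7
[q^5] f(5)=5,f(1)=1 ⇒ 6
n=6: 6·1 3·2 2·3 1·6  f→[6+3+2+1]=12
[q^7] f(1)=1,f(7)=7 ⇒ 8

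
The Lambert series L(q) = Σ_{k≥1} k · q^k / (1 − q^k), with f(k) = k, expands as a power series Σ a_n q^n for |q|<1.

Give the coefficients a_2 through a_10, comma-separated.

3, 4, 7, 6, 12, 8, 15, 13, 18

d|2:{2,1}  Σf=2+1=3
q^3  k|3↦f(k): 3:3 1:1  a_3=4
q^4  k|4↦f(k): 4:4 2:2 1:1  a_4=7
q^5  k|5↦f(k): 1:1 5:5  a_5=6
[q^6] f(1)=1,f(2)=2,f(3)=3,f(6)=6 ⇒ 12
q^7  k|7↦f(k): 1:1 7:7  a_7=8
[q^8] f(8)=8,f(4)=4,f(2)=2,f(1)=1 ⇒ 15
n=9: 9·1 3·3 1·9  f→[9+3+1]=13
n=10: 10·1 5·2 2·5 1·10  f→[10+5+2+1]=18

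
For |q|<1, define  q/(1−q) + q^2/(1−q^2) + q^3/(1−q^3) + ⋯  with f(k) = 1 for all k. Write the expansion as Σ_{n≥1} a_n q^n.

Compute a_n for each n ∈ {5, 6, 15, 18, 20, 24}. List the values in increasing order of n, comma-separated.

2, 4, 4, 6, 6, 8

[q^5] f(1)=1,f(5)=1 ⇒ 2
q^6  k|6↦f(k): 1:1 2:1 3:1 6:1  a_6=4
n=15: 1·15 3·5 5·3 15·1  f→[1+1+1+1]=4
d|18:{1,2,3,6,9,18}  Σf=1+1+1+1+1+1=6
[q^20] f(1)=1,f(2)=1,f(4)=1,f(5)=1,f(10)=1,f(20)=1 ⇒ 6
[q^24] f(24)=1,f(12)=1,f(8)=1,f(6)=1,f(4)=1,f(3)=1,f(2)=1,f(1)=1 ⇒ 8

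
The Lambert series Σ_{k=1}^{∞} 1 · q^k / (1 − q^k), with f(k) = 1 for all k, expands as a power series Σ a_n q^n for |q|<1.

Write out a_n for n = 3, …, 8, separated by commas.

d|3:{1,3}  Σf=1+1=2
[q^4] f(4)=1,f(2)=1,f(1)=1 ⇒ 3
q^5  k|5↦f(k): 1:1 5:1  a_5=2
d|6:{6,3,2,1}  Σf=1+1+1+1=4
[q^7] f(7)=1,f(1)=1 ⇒ 2
n=8: 1·8 2·4 4·2 8·1  f→[1+1+1+1]=4

2, 3, 2, 4, 2, 4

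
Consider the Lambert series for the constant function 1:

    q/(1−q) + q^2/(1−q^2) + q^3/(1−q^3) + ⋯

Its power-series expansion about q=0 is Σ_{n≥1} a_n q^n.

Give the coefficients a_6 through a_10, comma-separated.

d|6:{6,3,2,1}  Σf=1+1+1+1=4
q^7  k|7↦f(k): 1:1 7:1  a_7=2
q^8  k|8↦f(k): 8:1 4:1 2:1 1:1  a_8=4
d|9:{9,3,1}  Σf=1+1+1=3
d|10:{1,2,5,10}  Σf=1+1+1+1=4

4, 2, 4, 3, 4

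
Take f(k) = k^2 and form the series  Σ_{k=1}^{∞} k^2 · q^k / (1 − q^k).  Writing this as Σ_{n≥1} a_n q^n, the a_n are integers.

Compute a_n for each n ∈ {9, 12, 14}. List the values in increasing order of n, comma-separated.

91, 210, 250

[q^9] f(9)=81,f(3)=9,f(1)=1 ⇒ 91
q^12  k|12↦f(k): 12:144 6:36 4:16 3:9 2:4 1:1  a_12=210
d|14:{14,7,2,1}  Σf=196+49+4+1=250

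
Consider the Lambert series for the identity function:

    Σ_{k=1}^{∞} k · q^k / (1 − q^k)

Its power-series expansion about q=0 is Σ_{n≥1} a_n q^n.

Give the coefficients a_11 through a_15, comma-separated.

12, 28, 14, 24, 24

n=11: 11·1 1·11  f→[11+1]=12
n=12: 12·1 6·2 4·3 3·4 2·6 1·12  f→[12+6+4+3+2+1]=28
n=13: 1·13 13·1  f→[1+13]=14
n=14: 14·1 7·2 2·7 1·14  f→[14+7+2+1]=24
d|15:{15,5,3,1}  Σf=15+5+3+1=24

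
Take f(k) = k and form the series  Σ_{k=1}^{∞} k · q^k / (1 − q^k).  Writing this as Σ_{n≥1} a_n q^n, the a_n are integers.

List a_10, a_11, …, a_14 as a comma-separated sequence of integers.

18, 12, 28, 14, 24

d|10:{1,2,5,10}  Σf=1+2+5+10=18
[q^11] f(1)=1,f(11)=11 ⇒ 12
d|12:{1,2,3,4,6,12}  Σf=1+2+3+4+6+12=28
[q^13] f(13)=13,f(1)=1 ⇒ 14
[q^14] f(1)=1,f(2)=2,f(7)=7,f(14)=14 ⇒ 24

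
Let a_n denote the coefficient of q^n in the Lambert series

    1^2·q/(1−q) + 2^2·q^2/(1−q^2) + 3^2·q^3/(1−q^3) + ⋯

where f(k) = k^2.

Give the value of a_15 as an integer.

[q^15] f(15)=225,f(5)=25,f(3)=9,f(1)=1 ⇒ 260

a_15 = 260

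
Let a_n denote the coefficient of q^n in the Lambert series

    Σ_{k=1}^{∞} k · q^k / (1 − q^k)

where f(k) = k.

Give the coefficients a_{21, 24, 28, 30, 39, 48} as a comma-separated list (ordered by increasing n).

q^21  k|21↦f(k): 1:1 3:3 7:7 21:21  a_21=32
d|24:{1,2,3,4,6,8,12,24}  Σf=1+2+3+4+6+8+12+24=60
d|28:{1,2,4,7,14,28}  Σf=1+2+4+7+14+28=56
n=30: 30·1 15·2 10·3 6·5 5·6 3·10 2·15 1·30  f→[30+15+10+6+5+3+2+1]=72
q^39  k|39↦f(k): 1:1 3:3 13:13 39:39  a_39=56
[q^48] f(48)=48,f(24)=24,f(16)=16,f(12)=12,f(8)=8,f(6)=6,f(4)=4,f(3)=3,f(2)=2,f(1)=1 ⇒ 124

32, 60, 56, 72, 56, 124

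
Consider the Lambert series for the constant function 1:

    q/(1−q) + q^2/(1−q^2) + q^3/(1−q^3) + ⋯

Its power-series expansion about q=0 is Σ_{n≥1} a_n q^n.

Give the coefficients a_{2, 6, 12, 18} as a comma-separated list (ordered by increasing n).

n=2: 1·2 2·1  f→[1+1]=2
[q^6] f(6)=1,f(3)=1,f(2)=1,f(1)=1 ⇒ 4
[q^12] f(1)=1,f(2)=1,f(3)=1,f(4)=1,f(6)=1,f(12)=1 ⇒ 6
n=18: 18·1 9·2 6·3 3·6 2·9 1·18  f→[1+1+1+1+1+1]=6

2, 4, 6, 6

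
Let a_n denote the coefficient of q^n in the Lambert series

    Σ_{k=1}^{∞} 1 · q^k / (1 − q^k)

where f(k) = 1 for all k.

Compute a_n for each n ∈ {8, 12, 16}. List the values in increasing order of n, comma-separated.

[q^8] f(1)=1,f(2)=1,f(4)=1,f(8)=1 ⇒ 4
n=12: 12·1 6·2 4·3 3·4 2·6 1·12  f→[1+1+1+1+1+1]=6
n=16: 16·1 8·2 4·4 2·8 1·16  f→[1+1+1+1+1]=5

4, 6, 5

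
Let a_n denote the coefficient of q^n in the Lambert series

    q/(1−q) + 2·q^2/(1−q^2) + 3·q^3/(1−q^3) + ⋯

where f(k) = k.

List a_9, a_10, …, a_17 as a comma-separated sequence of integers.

13, 18, 12, 28, 14, 24, 24, 31, 18

d|9:{1,3,9}  Σf=1+3+9=13
[q^10] f(1)=1,f(2)=2,f(5)=5,f(10)=10 ⇒ 18
[q^11] f(1)=1,f(11)=11 ⇒ 12
[q^12] f(1)=1,f(2)=2,f(3)=3,f(4)=4,f(6)=6,f(12)=12 ⇒ 28
n=13: 13·1 1·13  f→[13+1]=14
d|14:{1,2,7,14}  Σf=1+2+7+14=24
d|15:{1,3,5,15}  Σf=1+3+5+15=24
q^16  k|16↦f(k): 1:1 2:2 4:4 8:8 16:16  a_16=31
q^17  k|17↦f(k): 1:1 17:17  a_17=18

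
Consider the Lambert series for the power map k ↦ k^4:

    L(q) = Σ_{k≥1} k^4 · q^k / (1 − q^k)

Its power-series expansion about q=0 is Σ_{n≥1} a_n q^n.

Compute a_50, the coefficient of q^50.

a_50 = 6651267

d|50:{1,2,5,10,25,50}  Σf=1+16+625+10000+390625+6250000=6651267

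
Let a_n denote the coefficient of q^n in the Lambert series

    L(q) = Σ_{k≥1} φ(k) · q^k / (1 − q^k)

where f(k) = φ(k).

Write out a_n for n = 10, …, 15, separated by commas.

d|10:{10,5,2,1}  Σφ=4+4+1+1=10
n=11: 1·11 11·1  φ→[1+10]=11
[q^12] φ(1)=1,φ(2)=1,φ(3)=2,φ(4)=2,φ(6)=2,φ(12)=4 ⇒ 12
[q^13] φ(13)=12,φ(1)=1 ⇒ 13
d|14:{1,2,7,14}  Σφ=1+1+6+6=14
n=15: 15·1 5·3 3·5 1·15  φ→[8+4+2+1]=15

10, 11, 12, 13, 14, 15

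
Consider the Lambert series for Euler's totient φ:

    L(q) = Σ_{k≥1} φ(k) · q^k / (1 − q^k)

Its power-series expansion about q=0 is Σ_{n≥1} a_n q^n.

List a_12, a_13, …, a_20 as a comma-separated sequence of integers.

d|12:{12,6,4,3,2,1}  Σφ=4+2+2+2+1+1=12
q^13  k|13↦φ(k): 13:12 1:1  a_13=13
[q^14] φ(14)=6,φ(7)=6,φ(2)=1,φ(1)=1 ⇒ 14
n=15: 1·15 3·5 5·3 15·1  φ→[1+2+4+8]=15
d|16:{1,2,4,8,16}  Σφ=1+1+2+4+8=16
n=17: 1·17 17·1  φ→[1+16]=17
[q^18] φ(18)=6,φ(9)=6,φ(6)=2,φ(3)=2,φ(2)=1,φ(1)=1 ⇒ 18
d|19:{1,19}  Σφ=1+18=19
[q^20] φ(20)=8,φ(10)=4,φ(5)=4,φ(4)=2,φ(2)=1,φ(1)=1 ⇒ 20

12, 13, 14, 15, 16, 17, 18, 19, 20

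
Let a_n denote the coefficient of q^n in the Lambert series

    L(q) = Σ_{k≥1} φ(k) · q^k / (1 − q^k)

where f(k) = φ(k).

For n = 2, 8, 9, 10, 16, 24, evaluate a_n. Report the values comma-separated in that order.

n=2: 2·1 1·2  φ→[1+1]=2
[q^8] φ(1)=1,φ(2)=1,φ(4)=2,φ(8)=4 ⇒ 8
d|9:{9,3,1}  Σφ=6+2+1=9
d|10:{1,2,5,10}  Σφ=1+1+4+4=10
d|16:{1,2,4,8,16}  Σφ=1+1+2+4+8=16
n=24: 1·24 2·12 3·8 4·6 6·4 8·3 12·2 24·1  φ→[1+1+2+2+2+4+4+8]=24

2, 8, 9, 10, 16, 24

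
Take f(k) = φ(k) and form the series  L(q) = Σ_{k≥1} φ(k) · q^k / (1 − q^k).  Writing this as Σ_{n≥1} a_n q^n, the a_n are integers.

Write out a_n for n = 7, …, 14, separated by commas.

n=7: 1·7 7·1  φ→[1+6]=7
d|8:{1,2,4,8}  Σφ=1+1+2+4=8
[q^9] φ(9)=6,φ(3)=2,φ(1)=1 ⇒ 9
[q^10] φ(10)=4,φ(5)=4,φ(2)=1,φ(1)=1 ⇒ 10
n=11: 1·11 11·1  φ→[1+10]=11
[q^12] φ(12)=4,φ(6)=2,φ(4)=2,φ(3)=2,φ(2)=1,φ(1)=1 ⇒ 12
[q^13] φ(13)=12,φ(1)=1 ⇒ 13
[q^14] φ(1)=1,φ(2)=1,φ(7)=6,φ(14)=6 ⇒ 14

7, 8, 9, 10, 11, 12, 13, 14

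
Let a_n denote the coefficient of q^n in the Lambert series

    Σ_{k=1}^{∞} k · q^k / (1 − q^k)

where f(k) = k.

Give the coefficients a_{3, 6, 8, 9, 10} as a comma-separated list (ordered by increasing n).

[q^3] f(3)=3,f(1)=1 ⇒ 4
d|6:{6,3,2,1}  Σf=6+3+2+1=12
[q^8] f(8)=8,f(4)=4,f(2)=2,f(1)=1 ⇒ 15
n=9: 9·1 3·3 1·9  f→[9+3+1]=13
d|10:{10,5,2,1}  Σf=10+5+2+1=18

4, 12, 15, 13, 18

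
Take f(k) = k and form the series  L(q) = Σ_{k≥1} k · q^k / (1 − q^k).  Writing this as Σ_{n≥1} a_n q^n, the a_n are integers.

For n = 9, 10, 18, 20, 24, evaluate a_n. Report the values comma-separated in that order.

[q^9] f(1)=1,f(3)=3,f(9)=9 ⇒ 13
[q^10] f(10)=10,f(5)=5,f(2)=2,f(1)=1 ⇒ 18
[q^18] f(18)=18,f(9)=9,f(6)=6,f(3)=3,f(2)=2,f(1)=1 ⇒ 39
q^20  k|20↦f(k): 20:20 10:10 5:5 4:4 2:2 1:1  a_20=42
q^24  k|24↦f(k): 24:24 12:12 8:8 6:6 4:4 3:3 2:2 1:1  a_24=60

13, 18, 39, 42, 60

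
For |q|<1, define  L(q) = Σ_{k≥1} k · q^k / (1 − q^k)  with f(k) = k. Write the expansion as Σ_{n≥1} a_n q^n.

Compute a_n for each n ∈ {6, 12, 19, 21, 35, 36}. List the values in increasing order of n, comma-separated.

12, 28, 20, 32, 48, 91

[q^6] f(6)=6,f(3)=3,f(2)=2,f(1)=1 ⇒ 12
d|12:{12,6,4,3,2,1}  Σf=12+6+4+3+2+1=28
n=19: 1·19 19·1  f→[1+19]=20
n=21: 21·1 7·3 3·7 1·21  f→[21+7+3+1]=32
q^35  k|35↦f(k): 1:1 5:5 7:7 35:35  a_35=48
q^36  k|36↦f(k): 36:36 18:18 12:12 9:9 6:6 4:4 3:3 2:2 1:1  a_36=91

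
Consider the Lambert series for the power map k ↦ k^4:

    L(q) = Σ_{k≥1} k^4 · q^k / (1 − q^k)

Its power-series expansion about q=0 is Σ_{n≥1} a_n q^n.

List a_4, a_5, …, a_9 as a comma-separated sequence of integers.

273, 626, 1394, 2402, 4369, 6643

q^4  k|4↦f(k): 4:256 2:16 1:1  a_4=273
d|5:{1,5}  Σf=1+625=626
n=6: 6·1 3·2 2·3 1·6  f→[1296+81+16+1]=1394
[q^7] f(1)=1,f(7)=2401 ⇒ 2402
[q^8] f(1)=1,f(2)=16,f(4)=256,f(8)=4096 ⇒ 4369
[q^9] f(9)=6561,f(3)=81,f(1)=1 ⇒ 6643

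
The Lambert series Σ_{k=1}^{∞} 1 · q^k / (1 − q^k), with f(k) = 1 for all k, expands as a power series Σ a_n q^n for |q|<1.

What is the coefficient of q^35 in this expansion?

a_35 = 4

q^35  k|35↦f(k): 1:1 5:1 7:1 35:1  a_35=4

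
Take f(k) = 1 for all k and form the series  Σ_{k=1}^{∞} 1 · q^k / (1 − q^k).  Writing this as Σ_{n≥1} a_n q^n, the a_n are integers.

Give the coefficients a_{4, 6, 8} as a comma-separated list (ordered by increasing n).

n=4: 4·1 2·2 1·4  f→[1+1+1]=3
[q^6] f(6)=1,f(3)=1,f(2)=1,f(1)=1 ⇒ 4
d|8:{8,4,2,1}  Σf=1+1+1+1=4

3, 4, 4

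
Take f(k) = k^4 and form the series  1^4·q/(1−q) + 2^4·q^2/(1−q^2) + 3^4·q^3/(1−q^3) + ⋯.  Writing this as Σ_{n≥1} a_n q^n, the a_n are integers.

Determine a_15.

a_15 = 51332

[q^15] f(1)=1,f(3)=81,f(5)=625,f(15)=50625 ⇒ 51332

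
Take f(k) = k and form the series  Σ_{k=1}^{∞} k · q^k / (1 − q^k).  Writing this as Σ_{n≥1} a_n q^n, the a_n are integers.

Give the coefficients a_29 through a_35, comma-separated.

q^29  k|29↦f(k): 29:29 1:1  a_29=30
[q^30] f(1)=1,f(2)=2,f(3)=3,f(5)=5,f(6)=6,f(10)=10,f(15)=15,f(30)=30 ⇒ 72
n=31: 1·31 31·1  f→[1+31]=32
d|32:{32,16,8,4,2,1}  Σf=32+16+8+4+2+1=63
n=33: 1·33 3·11 11·3 33·1  f→[1+3+11+33]=48
n=34: 34·1 17·2 2·17 1·34  f→[34+17+2+1]=54
n=35: 1·35 5·7 7·5 35·1  f→[1+5+7+35]=48

30, 72, 32, 63, 48, 54, 48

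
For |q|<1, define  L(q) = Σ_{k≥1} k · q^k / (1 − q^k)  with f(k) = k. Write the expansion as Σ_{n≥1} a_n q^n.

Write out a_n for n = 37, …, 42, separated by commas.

q^37  k|37↦f(k): 1:1 37:37  a_37=38
d|38:{38,19,2,1}  Σf=38+19+2+1=60
q^39  k|39↦f(k): 39:39 13:13 3:3 1:1  a_39=56
q^40  k|40↦f(k): 1:1 2:2 4:4 5:5 8:8 10:10 20:20 40:40  a_40=90
q^41  k|41↦f(k): 1:1 41:41  a_41=42
d|42:{1,2,3,6,7,14,21,42}  Σf=1+2+3+6+7+14+21+42=96

38, 60, 56, 90, 42, 96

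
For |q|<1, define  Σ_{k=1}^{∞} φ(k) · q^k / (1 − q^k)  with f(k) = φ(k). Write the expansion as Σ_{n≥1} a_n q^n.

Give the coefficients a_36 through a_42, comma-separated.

q^36  k|36↦φ(k): 36:12 18:6 12:4 9:6 6:2 4:2 3:2 2:1 1:1  a_36=36
q^37  k|37↦φ(k): 37:36 1:1  a_37=37
[q^38] φ(1)=1,φ(2)=1,φ(19)=18,φ(38)=18 ⇒ 38
q^39  k|39↦φ(k): 1:1 3:2 13:12 39:24  a_39=39
[q^40] φ(1)=1,φ(2)=1,φ(4)=2,φ(5)=4,φ(8)=4,φ(10)=4,φ(20)=8,φ(40)=16 ⇒ 40
n=41: 41·1 1·41  φ→[40+1]=41
d|42:{1,2,3,6,7,14,21,42}  Σφ=1+1+2+2+6+6+12+12=42

36, 37, 38, 39, 40, 41, 42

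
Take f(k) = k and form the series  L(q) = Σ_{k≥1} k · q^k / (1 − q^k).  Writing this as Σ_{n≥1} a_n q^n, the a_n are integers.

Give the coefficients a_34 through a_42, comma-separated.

n=34: 1·34 2·17 17·2 34·1  f→[1+2+17+34]=54
[q^35] f(35)=35,f(7)=7,f(5)=5,f(1)=1 ⇒ 48
[q^36] f(36)=36,f(18)=18,f(12)=12,f(9)=9,f(6)=6,f(4)=4,f(3)=3,f(2)=2,f(1)=1 ⇒ 91
[q^37] f(1)=1,f(37)=37 ⇒ 38
d|38:{38,19,2,1}  Σf=38+19+2+1=60
q^39  k|39↦f(k): 39:39 13:13 3:3 1:1  a_39=56
n=40: 40·1 20·2 10·4 8·5 5·8 4·10 2·20 1·40  f→[40+20+10+8+5+4+2+1]=90
q^41  k|41↦f(k): 1:1 41:41  a_41=42
n=42: 1·42 2·21 3·14 6·7 7·6 14·3 21·2 42·1  f→[1+2+3+6+7+14+21+42]=96

54, 48, 91, 38, 60, 56, 90, 42, 96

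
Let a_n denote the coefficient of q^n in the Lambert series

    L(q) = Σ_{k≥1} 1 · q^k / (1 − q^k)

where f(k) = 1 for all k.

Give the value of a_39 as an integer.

a_39 = 4

[q^39] f(1)=1,f(3)=1,f(13)=1,f(39)=1 ⇒ 4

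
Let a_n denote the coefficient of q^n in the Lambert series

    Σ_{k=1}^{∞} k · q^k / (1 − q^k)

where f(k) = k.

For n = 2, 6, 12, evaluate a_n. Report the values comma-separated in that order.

3, 12, 28

q^2  k|2↦f(k): 1:1 2:2  a_2=3
n=6: 6·1 3·2 2·3 1·6  f→[6+3+2+1]=12
d|12:{12,6,4,3,2,1}  Σf=12+6+4+3+2+1=28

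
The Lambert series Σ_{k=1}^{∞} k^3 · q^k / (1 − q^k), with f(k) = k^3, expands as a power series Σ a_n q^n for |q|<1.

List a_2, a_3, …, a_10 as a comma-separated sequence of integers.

9, 28, 73, 126, 252, 344, 585, 757, 1134

q^2  k|2↦f(k): 2:8 1:1  a_2=9
q^3  k|3↦f(k): 1:1 3:27  a_3=28
n=4: 1·4 2·2 4·1  f→[1+8+64]=73
d|5:{1,5}  Σf=1+125=126
d|6:{1,2,3,6}  Σf=1+8+27+216=252
q^7  k|7↦f(k): 1:1 7:343  a_7=344
d|8:{8,4,2,1}  Σf=512+64+8+1=585
d|9:{9,3,1}  Σf=729+27+1=757
[q^10] f(1)=1,f(2)=8,f(5)=125,f(10)=1000 ⇒ 1134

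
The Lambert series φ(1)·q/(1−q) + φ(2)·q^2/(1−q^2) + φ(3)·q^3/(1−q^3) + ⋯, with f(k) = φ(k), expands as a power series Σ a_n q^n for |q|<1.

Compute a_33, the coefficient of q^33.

d|33:{33,11,3,1}  Σφ=20+10+2+1=33

a_33 = 33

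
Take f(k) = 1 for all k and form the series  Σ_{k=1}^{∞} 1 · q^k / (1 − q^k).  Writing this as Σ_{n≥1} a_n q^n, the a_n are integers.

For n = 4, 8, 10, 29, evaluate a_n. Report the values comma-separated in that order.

[q^4] f(1)=1,f(2)=1,f(4)=1 ⇒ 3
d|8:{1,2,4,8}  Σf=1+1+1+1=4
n=10: 10·1 5·2 2·5 1·10  f→[1+1+1+1]=4
q^29  k|29↦f(k): 29:1 1:1  a_29=2

3, 4, 4, 2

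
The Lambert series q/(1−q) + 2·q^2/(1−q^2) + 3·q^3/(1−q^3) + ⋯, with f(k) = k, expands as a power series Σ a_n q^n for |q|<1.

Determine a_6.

a_6 = 12

q^6  k|6↦f(k): 6:6 3:3 2:2 1:1  a_6=12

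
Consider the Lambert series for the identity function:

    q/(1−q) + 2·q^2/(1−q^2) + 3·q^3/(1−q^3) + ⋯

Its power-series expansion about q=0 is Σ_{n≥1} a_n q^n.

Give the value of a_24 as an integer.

n=24: 24·1 12·2 8·3 6·4 4·6 3·8 2·12 1·24  f→[24+12+8+6+4+3+2+1]=60

a_24 = 60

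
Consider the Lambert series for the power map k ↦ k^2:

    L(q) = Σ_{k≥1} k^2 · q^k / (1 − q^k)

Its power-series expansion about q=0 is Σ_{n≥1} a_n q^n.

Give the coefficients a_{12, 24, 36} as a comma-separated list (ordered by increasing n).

[q^12] f(1)=1,f(2)=4,f(3)=9,f(4)=16,f(6)=36,f(12)=144 ⇒ 210
[q^24] f(24)=576,f(12)=144,f(8)=64,f(6)=36,f(4)=16,f(3)=9,f(2)=4,f(1)=1 ⇒ 850
d|36:{36,18,12,9,6,4,3,2,1}  Σf=1296+324+144+81+36+16+9+4+1=1911

210, 850, 1911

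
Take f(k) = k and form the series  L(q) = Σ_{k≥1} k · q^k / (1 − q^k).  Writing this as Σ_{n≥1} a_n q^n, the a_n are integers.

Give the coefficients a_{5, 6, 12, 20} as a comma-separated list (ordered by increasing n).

6, 12, 28, 42

n=5: 1·5 5·1  f→[1+5]=6
d|6:{6,3,2,1}  Σf=6+3+2+1=12
d|12:{12,6,4,3,2,1}  Σf=12+6+4+3+2+1=28
d|20:{1,2,4,5,10,20}  Σf=1+2+4+5+10+20=42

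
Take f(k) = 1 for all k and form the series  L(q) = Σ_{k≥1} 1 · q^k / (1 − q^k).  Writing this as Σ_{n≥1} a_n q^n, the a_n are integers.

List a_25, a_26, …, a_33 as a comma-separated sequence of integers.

3, 4, 4, 6, 2, 8, 2, 6, 4

d|25:{25,5,1}  Σf=1+1+1=3
n=26: 1·26 2·13 13·2 26·1  f→[1+1+1+1]=4
n=27: 1·27 3·9 9·3 27·1  f→[1+1+1+1]=4
q^28  k|28↦f(k): 28:1 14:1 7:1 4:1 2:1 1:1  a_28=6
[q^29] f(29)=1,f(1)=1 ⇒ 2
n=30: 30·1 15·2 10·3 6·5 5·6 3·10 2·15 1·30  f→[1+1+1+1+1+1+1+1]=8
d|31:{31,1}  Σf=1+1=2
d|32:{1,2,4,8,16,32}  Σf=1+1+1+1+1+1=6
n=33: 33·1 11·3 3·11 1·33  f→[1+1+1+1]=4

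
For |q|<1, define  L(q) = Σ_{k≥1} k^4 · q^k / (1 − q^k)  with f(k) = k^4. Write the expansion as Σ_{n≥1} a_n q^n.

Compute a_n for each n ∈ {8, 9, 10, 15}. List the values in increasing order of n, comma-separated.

[q^8] f(8)=4096,f(4)=256,f(2)=16,f(1)=1 ⇒ 4369
n=9: 1·9 3·3 9·1  f→[1+81+6561]=6643
q^10  k|10↦f(k): 1:1 2:16 5:625 10:10000  a_10=10642
q^15  k|15↦f(k): 1:1 3:81 5:625 15:50625  a_15=51332

4369, 6643, 10642, 51332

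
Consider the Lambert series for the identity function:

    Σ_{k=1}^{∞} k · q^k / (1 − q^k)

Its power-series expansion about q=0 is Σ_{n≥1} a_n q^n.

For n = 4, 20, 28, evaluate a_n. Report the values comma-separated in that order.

7, 42, 56

d|4:{4,2,1}  Σf=4+2+1=7
q^20  k|20↦f(k): 20:20 10:10 5:5 4:4 2:2 1:1  a_20=42
d|28:{28,14,7,4,2,1}  Σf=28+14+7+4+2+1=56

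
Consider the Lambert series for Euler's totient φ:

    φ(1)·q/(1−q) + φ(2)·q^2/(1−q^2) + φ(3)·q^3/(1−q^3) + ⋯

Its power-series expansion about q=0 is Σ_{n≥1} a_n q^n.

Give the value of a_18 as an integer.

d|18:{1,2,3,6,9,18}  Σφ=1+1+2+2+6+6=18

a_18 = 18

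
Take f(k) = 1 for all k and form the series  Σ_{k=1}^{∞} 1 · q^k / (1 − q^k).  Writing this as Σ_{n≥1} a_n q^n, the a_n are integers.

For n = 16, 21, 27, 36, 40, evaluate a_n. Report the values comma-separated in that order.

5, 4, 4, 9, 8

n=16: 1·16 2·8 4·4 8·2 16·1  f→[1+1+1+1+1]=5
n=21: 1·21 3·7 7·3 21·1  f→[1+1+1+1]=4
q^27  k|27↦f(k): 1:1 3:1 9:1 27:1  a_27=4
[q^36] f(1)=1,f(2)=1,f(3)=1,f(4)=1,f(6)=1,f(9)=1,f(12)=1,f(18)=1,f(36)=1 ⇒ 9
[q^40] f(40)=1,f(20)=1,f(10)=1,f(8)=1,f(5)=1,f(4)=1,f(2)=1,f(1)=1 ⇒ 8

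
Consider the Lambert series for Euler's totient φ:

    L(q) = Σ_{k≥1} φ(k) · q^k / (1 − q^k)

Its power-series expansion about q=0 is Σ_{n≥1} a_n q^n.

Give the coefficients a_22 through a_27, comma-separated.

[q^22] φ(1)=1,φ(2)=1,φ(11)=10,φ(22)=10 ⇒ 22
[q^23] φ(23)=22,φ(1)=1 ⇒ 23
n=24: 1·24 2·12 3·8 4·6 6·4 8·3 12·2 24·1  φ→[1+1+2+2+2+4+4+8]=24
[q^25] φ(25)=20,φ(5)=4,φ(1)=1 ⇒ 25
q^26  k|26↦φ(k): 1:1 2:1 13:12 26:12  a_26=26
d|27:{27,9,3,1}  Σφ=18+6+2+1=27

22, 23, 24, 25, 26, 27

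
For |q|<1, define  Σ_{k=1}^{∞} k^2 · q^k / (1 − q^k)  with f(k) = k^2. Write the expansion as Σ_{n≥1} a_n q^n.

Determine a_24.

[q^24] f(1)=1,f(2)=4,f(3)=9,f(4)=16,f(6)=36,f(8)=64,f(12)=144,f(24)=576 ⇒ 850

a_24 = 850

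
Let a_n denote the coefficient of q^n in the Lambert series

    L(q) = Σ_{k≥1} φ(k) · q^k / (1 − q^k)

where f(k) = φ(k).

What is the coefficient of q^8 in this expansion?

q^8  k|8↦φ(k): 1:1 2:1 4:2 8:4  a_8=8

a_8 = 8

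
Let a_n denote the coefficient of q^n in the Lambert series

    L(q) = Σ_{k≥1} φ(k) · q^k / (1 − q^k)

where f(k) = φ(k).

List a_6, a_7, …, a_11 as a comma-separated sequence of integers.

[q^6] φ(1)=1,φ(2)=1,φ(3)=2,φ(6)=2 ⇒ 6
d|7:{1,7}  Σφ=1+6=7
d|8:{1,2,4,8}  Σφ=1+1+2+4=8
d|9:{9,3,1}  Σφ=6+2+1=9
n=10: 1·10 2·5 5·2 10·1  φ→[1+1+4+4]=10
n=11: 1·11 11·1  φ→[1+10]=11

6, 7, 8, 9, 10, 11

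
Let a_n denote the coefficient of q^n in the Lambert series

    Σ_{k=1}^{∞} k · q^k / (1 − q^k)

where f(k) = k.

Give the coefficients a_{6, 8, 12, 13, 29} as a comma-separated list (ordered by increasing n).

12, 15, 28, 14, 30

[q^6] f(1)=1,f(2)=2,f(3)=3,f(6)=6 ⇒ 12
[q^8] f(8)=8,f(4)=4,f(2)=2,f(1)=1 ⇒ 15
q^12  k|12↦f(k): 1:1 2:2 3:3 4:4 6:6 12:12  a_12=28
q^13  k|13↦f(k): 13:13 1:1  a_13=14
n=29: 1·29 29·1  f→[1+29]=30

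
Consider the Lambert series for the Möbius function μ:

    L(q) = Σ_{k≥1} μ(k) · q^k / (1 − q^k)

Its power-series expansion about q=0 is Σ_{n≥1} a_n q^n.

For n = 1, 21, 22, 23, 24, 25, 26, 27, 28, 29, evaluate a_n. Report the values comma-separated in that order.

1, 0, 0, 0, 0, 0, 0, 0, 0, 0

d|1:{1}  Σμ=1=1
d|21:{21,7,3,1}  Σμ=1+(-1)+(-1)+1=0
q^22  k|22↦μ(k): 1:1 2:-1 11:-1 22:1  a_22=0
d|23:{1,23}  Σμ=1+(-1)=0
d|24:{1,2,3,4,6,8,12,24}  Σμ=1+(-1)+(-1)+0+1+0+0+0=0
d|25:{1,5,25}  Σμ=1+(-1)+0=0
q^26  k|26↦μ(k): 26:1 13:-1 2:-1 1:1  a_26=0
[q^27] μ(1)=1,μ(3)=-1,μ(9)=0,μ(27)=0 ⇒ 0
n=28: 28·1 14·2 7·4 4·7 2·14 1·28  μ→[0+1+(-1)+0+(-1)+1]=0
d|29:{29,1}  Σμ=(-1)+1=0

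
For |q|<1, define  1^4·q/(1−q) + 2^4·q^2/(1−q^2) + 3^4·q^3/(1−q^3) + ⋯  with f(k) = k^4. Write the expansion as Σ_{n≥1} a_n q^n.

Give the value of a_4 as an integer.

a_4 = 273

[q^4] f(4)=256,f(2)=16,f(1)=1 ⇒ 273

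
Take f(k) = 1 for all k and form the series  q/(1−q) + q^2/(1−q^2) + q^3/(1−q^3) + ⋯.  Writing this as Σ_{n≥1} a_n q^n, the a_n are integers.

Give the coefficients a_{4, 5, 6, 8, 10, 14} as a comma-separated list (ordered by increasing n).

3, 2, 4, 4, 4, 4

d|4:{1,2,4}  Σf=1+1+1=3
n=5: 5·1 1·5  f→[1+1]=2
d|6:{6,3,2,1}  Σf=1+1+1+1=4
q^8  k|8↦f(k): 8:1 4:1 2:1 1:1  a_8=4
[q^10] f(1)=1,f(2)=1,f(5)=1,f(10)=1 ⇒ 4
q^14  k|14↦f(k): 1:1 2:1 7:1 14:1  a_14=4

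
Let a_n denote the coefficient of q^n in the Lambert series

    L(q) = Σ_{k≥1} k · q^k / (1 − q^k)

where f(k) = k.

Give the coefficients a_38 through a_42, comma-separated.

60, 56, 90, 42, 96

q^38  k|38↦f(k): 1:1 2:2 19:19 38:38  a_38=60
q^39  k|39↦f(k): 1:1 3:3 13:13 39:39  a_39=56
q^40  k|40↦f(k): 1:1 2:2 4:4 5:5 8:8 10:10 20:20 40:40  a_40=90
d|41:{41,1}  Σf=41+1=42
n=42: 1·42 2·21 3·14 6·7 7·6 14·3 21·2 42·1  f→[1+2+3+6+7+14+21+42]=96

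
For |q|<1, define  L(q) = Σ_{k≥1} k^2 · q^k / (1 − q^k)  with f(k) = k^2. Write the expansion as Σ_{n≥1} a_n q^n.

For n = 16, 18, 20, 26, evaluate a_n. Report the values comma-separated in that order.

341, 455, 546, 850

[q^16] f(16)=256,f(8)=64,f(4)=16,f(2)=4,f(1)=1 ⇒ 341
[q^18] f(18)=324,f(9)=81,f(6)=36,f(3)=9,f(2)=4,f(1)=1 ⇒ 455
d|20:{20,10,5,4,2,1}  Σf=400+100+25+16+4+1=546
d|26:{1,2,13,26}  Σf=1+4+169+676=850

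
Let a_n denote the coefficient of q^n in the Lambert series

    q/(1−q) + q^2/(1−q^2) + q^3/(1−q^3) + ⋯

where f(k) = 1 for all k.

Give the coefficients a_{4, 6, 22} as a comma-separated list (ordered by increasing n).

3, 4, 4

d|4:{4,2,1}  Σf=1+1+1=3
q^6  k|6↦f(k): 1:1 2:1 3:1 6:1  a_6=4
q^22  k|22↦f(k): 22:1 11:1 2:1 1:1  a_22=4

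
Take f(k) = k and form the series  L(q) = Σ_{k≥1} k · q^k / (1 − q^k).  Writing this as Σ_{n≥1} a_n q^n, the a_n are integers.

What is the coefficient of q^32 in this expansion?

[q^32] f(32)=32,f(16)=16,f(8)=8,f(4)=4,f(2)=2,f(1)=1 ⇒ 63

a_32 = 63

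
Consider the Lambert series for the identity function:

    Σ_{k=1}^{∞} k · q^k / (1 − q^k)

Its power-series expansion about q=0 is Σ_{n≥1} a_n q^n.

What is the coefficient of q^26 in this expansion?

a_26 = 42

q^26  k|26↦f(k): 1:1 2:2 13:13 26:26  a_26=42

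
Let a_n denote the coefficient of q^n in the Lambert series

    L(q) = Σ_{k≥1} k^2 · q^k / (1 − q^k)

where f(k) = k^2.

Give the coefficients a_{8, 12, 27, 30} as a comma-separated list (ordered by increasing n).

85, 210, 820, 1300

n=8: 1·8 2·4 4·2 8·1  f→[1+4+16+64]=85
n=12: 12·1 6·2 4·3 3·4 2·6 1·12  f→[144+36+16+9+4+1]=210
n=27: 27·1 9·3 3·9 1·27  f→[729+81+9+1]=820
[q^30] f(30)=900,f(15)=225,f(10)=100,f(6)=36,f(5)=25,f(3)=9,f(2)=4,f(1)=1 ⇒ 1300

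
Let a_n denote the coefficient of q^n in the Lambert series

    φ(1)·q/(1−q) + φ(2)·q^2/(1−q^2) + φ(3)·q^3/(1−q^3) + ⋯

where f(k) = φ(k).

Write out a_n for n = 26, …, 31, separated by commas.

d|26:{1,2,13,26}  Σφ=1+1+12+12=26
n=27: 1·27 3·9 9·3 27·1  φ→[1+2+6+18]=27
q^28  k|28↦φ(k): 28:12 14:6 7:6 4:2 2:1 1:1  a_28=28
q^29  k|29↦φ(k): 29:28 1:1  a_29=29
d|30:{1,2,3,5,6,10,15,30}  Σφ=1+1+2+4+2+4+8+8=30
q^31  k|31↦φ(k): 31:30 1:1  a_31=31

26, 27, 28, 29, 30, 31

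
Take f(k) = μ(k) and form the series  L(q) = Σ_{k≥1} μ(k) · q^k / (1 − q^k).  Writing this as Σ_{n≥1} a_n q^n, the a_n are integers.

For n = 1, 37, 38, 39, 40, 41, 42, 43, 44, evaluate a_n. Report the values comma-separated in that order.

d|1:{1}  Σμ=1=1
[q^37] μ(37)=-1,μ(1)=1 ⇒ 0
[q^38] μ(38)=1,μ(19)=-1,μ(2)=-1,μ(1)=1 ⇒ 0
n=39: 39·1 13·3 3·13 1·39  μ→[1+(-1)+(-1)+1]=0
[q^40] μ(40)=0,μ(20)=0,μ(10)=1,μ(8)=0,μ(5)=-1,μ(4)=0,μ(2)=-1,μ(1)=1 ⇒ 0
d|41:{41,1}  Σμ=(-1)+1=0
q^42  k|42↦μ(k): 42:-1 21:1 14:1 7:-1 6:1 3:-1 2:-1 1:1  a_42=0
q^43  k|43↦μ(k): 1:1 43:-1  a_43=0
q^44  k|44↦μ(k): 44:0 22:1 11:-1 4:0 2:-1 1:1  a_44=0

1, 0, 0, 0, 0, 0, 0, 0, 0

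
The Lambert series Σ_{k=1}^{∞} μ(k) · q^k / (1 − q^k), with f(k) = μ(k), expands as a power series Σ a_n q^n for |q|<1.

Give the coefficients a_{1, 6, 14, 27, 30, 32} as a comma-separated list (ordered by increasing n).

1, 0, 0, 0, 0, 0

n=1: 1·1  μ→[1]=1
n=6: 6·1 3·2 2·3 1·6  μ→[1+(-1)+(-1)+1]=0
n=14: 1·14 2·7 7·2 14·1  μ→[1+(-1)+(-1)+1]=0
q^27  k|27↦μ(k): 1:1 3:-1 9:0 27:0  a_27=0
q^30  k|30↦μ(k): 1:1 2:-1 3:-1 5:-1 6:1 10:1 15:1 30:-1  a_30=0
n=32: 1·32 2·16 4·8 8·4 16·2 32·1  μ→[1+(-1)+0+0+0+0]=0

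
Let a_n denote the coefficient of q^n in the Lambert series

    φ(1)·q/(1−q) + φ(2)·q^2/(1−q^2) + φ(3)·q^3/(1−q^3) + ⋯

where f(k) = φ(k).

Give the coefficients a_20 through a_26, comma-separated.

n=20: 20·1 10·2 5·4 4·5 2·10 1·20  φ→[8+4+4+2+1+1]=20
q^21  k|21↦φ(k): 1:1 3:2 7:6 21:12  a_21=21
n=22: 1·22 2·11 11·2 22·1  φ→[1+1+10+10]=22
n=23: 1·23 23·1  φ→[1+22]=23
q^24  k|24↦φ(k): 24:8 12:4 8:4 6:2 4:2 3:2 2:1 1:1  a_24=24
d|25:{1,5,25}  Σφ=1+4+20=25
[q^26] φ(26)=12,φ(13)=12,φ(2)=1,φ(1)=1 ⇒ 26

20, 21, 22, 23, 24, 25, 26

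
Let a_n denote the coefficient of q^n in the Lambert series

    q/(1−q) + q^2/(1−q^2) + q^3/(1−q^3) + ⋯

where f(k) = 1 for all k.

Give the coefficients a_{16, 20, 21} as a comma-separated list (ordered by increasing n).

[q^16] f(16)=1,f(8)=1,f(4)=1,f(2)=1,f(1)=1 ⇒ 5
q^20  k|20↦f(k): 20:1 10:1 5:1 4:1 2:1 1:1  a_20=6
d|21:{1,3,7,21}  Σf=1+1+1+1=4

5, 6, 4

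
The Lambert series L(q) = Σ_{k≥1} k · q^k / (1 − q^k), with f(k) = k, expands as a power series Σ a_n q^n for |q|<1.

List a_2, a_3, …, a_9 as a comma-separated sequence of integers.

3, 4, 7, 6, 12, 8, 15, 13

n=2: 2·1 1·2  f→[2+1]=3
d|3:{3,1}  Σf=3+1=4
[q^4] f(4)=4,f(2)=2,f(1)=1 ⇒ 7
[q^5] f(1)=1,f(5)=5 ⇒ 6
[q^6] f(1)=1,f(2)=2,f(3)=3,f(6)=6 ⇒ 12
[q^7] f(1)=1,f(7)=7 ⇒ 8
d|8:{1,2,4,8}  Σf=1+2+4+8=15
n=9: 1·9 3·3 9·1  f→[1+3+9]=13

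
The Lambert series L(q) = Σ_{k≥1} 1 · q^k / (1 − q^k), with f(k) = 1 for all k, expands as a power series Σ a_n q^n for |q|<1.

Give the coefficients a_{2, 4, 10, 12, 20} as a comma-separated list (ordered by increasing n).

n=2: 2·1 1·2  f→[1+1]=2
[q^4] f(1)=1,f(2)=1,f(4)=1 ⇒ 3
[q^10] f(10)=1,f(5)=1,f(2)=1,f(1)=1 ⇒ 4
q^12  k|12↦f(k): 12:1 6:1 4:1 3:1 2:1 1:1  a_12=6
n=20: 1·20 2·10 4·5 5·4 10·2 20·1  f→[1+1+1+1+1+1]=6

2, 3, 4, 6, 6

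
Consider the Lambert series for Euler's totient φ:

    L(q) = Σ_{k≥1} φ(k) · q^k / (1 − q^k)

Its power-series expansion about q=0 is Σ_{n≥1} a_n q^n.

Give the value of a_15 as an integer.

[q^15] φ(1)=1,φ(3)=2,φ(5)=4,φ(15)=8 ⇒ 15

a_15 = 15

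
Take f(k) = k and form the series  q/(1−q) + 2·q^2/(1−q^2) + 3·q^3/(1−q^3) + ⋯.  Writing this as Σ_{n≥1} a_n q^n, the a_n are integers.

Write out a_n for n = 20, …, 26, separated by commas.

n=20: 1·20 2·10 4·5 5·4 10·2 20·1  f→[1+2+4+5+10+20]=42
q^21  k|21↦f(k): 21:21 7:7 3:3 1:1  a_21=32
d|22:{22,11,2,1}  Σf=22+11+2+1=36
n=23: 23·1 1·23  f→[23+1]=24
q^24  k|24↦f(k): 24:24 12:12 8:8 6:6 4:4 3:3 2:2 1:1  a_24=60
n=25: 1·25 5·5 25·1  f→[1+5+25]=31
[q^26] f(1)=1,f(2)=2,f(13)=13,f(26)=26 ⇒ 42

42, 32, 36, 24, 60, 31, 42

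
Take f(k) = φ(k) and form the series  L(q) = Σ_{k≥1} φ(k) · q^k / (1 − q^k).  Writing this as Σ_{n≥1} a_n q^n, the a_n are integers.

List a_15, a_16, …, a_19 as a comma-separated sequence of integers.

d|15:{15,5,3,1}  Σφ=8+4+2+1=15
[q^16] φ(1)=1,φ(2)=1,φ(4)=2,φ(8)=4,φ(16)=8 ⇒ 16
n=17: 1·17 17·1  φ→[1+16]=17
n=18: 18·1 9·2 6·3 3·6 2·9 1·18  φ→[6+6+2+2+1+1]=18
d|19:{1,19}  Σφ=1+18=19

15, 16, 17, 18, 19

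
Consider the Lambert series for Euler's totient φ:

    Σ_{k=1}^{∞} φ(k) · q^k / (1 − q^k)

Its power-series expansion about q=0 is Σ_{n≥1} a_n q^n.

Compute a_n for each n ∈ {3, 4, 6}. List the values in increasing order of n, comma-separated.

n=3: 3·1 1·3  φ→[2+1]=3
q^4  k|4↦φ(k): 1:1 2:1 4:2  a_4=4
d|6:{1,2,3,6}  Σφ=1+1+2+2=6

3, 4, 6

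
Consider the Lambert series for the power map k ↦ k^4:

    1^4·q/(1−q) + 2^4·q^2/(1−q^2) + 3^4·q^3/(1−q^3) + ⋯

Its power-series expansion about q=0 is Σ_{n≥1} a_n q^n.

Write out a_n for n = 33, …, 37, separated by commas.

[q^33] f(33)=1185921,f(11)=14641,f(3)=81,f(1)=1 ⇒ 1200644
[q^34] f(1)=1,f(2)=16,f(17)=83521,f(34)=1336336 ⇒ 1419874
d|35:{1,5,7,35}  Σf=1+625+2401+1500625=1503652
[q^36] f(1)=1,f(2)=16,f(3)=81,f(4)=256,f(6)=1296,f(9)=6561,f(12)=20736,f(18)=104976,f(36)=1679616 ⇒ 1813539
n=37: 37·1 1·37  f→[1874161+1]=1874162

1200644, 1419874, 1503652, 1813539, 1874162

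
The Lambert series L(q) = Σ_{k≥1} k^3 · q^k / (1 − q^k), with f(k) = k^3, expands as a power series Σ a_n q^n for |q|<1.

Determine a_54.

q^54  k|54↦f(k): 1:1 2:8 3:27 6:216 9:729 18:5832 27:19683 54:157464  a_54=183960

a_54 = 183960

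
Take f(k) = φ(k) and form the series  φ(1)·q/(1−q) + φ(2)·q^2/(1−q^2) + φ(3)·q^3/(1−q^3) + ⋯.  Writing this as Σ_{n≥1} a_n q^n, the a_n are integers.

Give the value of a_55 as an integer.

d|55:{1,5,11,55}  Σφ=1+4+10+40=55

a_55 = 55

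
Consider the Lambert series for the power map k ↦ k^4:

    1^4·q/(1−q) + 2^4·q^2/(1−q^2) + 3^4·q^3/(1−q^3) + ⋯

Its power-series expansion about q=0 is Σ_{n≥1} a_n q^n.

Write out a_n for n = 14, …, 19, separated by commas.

q^14  k|14↦f(k): 1:1 2:16 7:2401 14:38416  a_14=40834
[q^15] f(1)=1,f(3)=81,f(5)=625,f(15)=50625 ⇒ 51332
n=16: 16·1 8·2 4·4 2·8 1·16  f→[65536+4096+256+16+1]=69905
d|17:{17,1}  Σf=83521+1=83522
[q^18] f(1)=1,f(2)=16,f(3)=81,f(6)=1296,f(9)=6561,f(18)=104976 ⇒ 112931
n=19: 1·19 19·1  f→[1+130321]=130322

40834, 51332, 69905, 83522, 112931, 130322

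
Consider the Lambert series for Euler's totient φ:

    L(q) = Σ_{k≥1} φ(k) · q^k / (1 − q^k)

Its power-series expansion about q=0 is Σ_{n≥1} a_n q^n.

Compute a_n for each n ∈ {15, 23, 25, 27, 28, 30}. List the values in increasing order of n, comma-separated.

n=15: 1·15 3·5 5·3 15·1  φ→[1+2+4+8]=15
d|23:{23,1}  Σφ=22+1=23
[q^25] φ(25)=20,φ(5)=4,φ(1)=1 ⇒ 25
n=27: 1·27 3·9 9·3 27·1  φ→[1+2+6+18]=27
d|28:{1,2,4,7,14,28}  Σφ=1+1+2+6+6+12=28
q^30  k|30↦φ(k): 1:1 2:1 3:2 5:4 6:2 10:4 15:8 30:8  a_30=30

15, 23, 25, 27, 28, 30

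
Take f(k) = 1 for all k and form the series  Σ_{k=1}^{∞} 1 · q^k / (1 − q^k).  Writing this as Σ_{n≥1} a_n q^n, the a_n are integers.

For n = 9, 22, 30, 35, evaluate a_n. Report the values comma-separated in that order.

d|9:{1,3,9}  Σf=1+1+1=3
d|22:{1,2,11,22}  Σf=1+1+1+1=4
q^30  k|30↦f(k): 30:1 15:1 10:1 6:1 5:1 3:1 2:1 1:1  a_30=8
q^35  k|35↦f(k): 35:1 7:1 5:1 1:1  a_35=4

3, 4, 8, 4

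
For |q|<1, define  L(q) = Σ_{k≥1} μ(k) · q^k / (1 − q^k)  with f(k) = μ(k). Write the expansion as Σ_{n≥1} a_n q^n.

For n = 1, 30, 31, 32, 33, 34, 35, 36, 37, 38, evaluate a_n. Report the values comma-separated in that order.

1, 0, 0, 0, 0, 0, 0, 0, 0, 0

d|1:{1}  Σμ=1=1
n=30: 30·1 15·2 10·3 6·5 5·6 3·10 2·15 1·30  μ→[(-1)+1+1+1+(-1)+(-1)+(-1)+1]=0
n=31: 1·31 31·1  μ→[1+(-1)]=0
n=32: 32·1 16·2 8·4 4·8 2·16 1·32  μ→[0+0+0+0+(-1)+1]=0
n=33: 33·1 11·3 3·11 1·33  μ→[1+(-1)+(-1)+1]=0
d|34:{34,17,2,1}  Σμ=1+(-1)+(-1)+1=0
n=35: 1·35 5·7 7·5 35·1  μ→[1+(-1)+(-1)+1]=0
[q^36] μ(36)=0,μ(18)=0,μ(12)=0,μ(9)=0,μ(6)=1,μ(4)=0,μ(3)=-1,μ(2)=-1,μ(1)=1 ⇒ 0
[q^37] μ(1)=1,μ(37)=-1 ⇒ 0
[q^38] μ(1)=1,μ(2)=-1,μ(19)=-1,μ(38)=1 ⇒ 0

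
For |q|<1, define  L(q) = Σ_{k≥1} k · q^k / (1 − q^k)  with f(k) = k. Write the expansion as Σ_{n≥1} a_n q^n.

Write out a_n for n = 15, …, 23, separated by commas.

24, 31, 18, 39, 20, 42, 32, 36, 24

d|15:{15,5,3,1}  Σf=15+5+3+1=24
d|16:{16,8,4,2,1}  Σf=16+8+4+2+1=31
[q^17] f(17)=17,f(1)=1 ⇒ 18
[q^18] f(18)=18,f(9)=9,f(6)=6,f(3)=3,f(2)=2,f(1)=1 ⇒ 39
d|19:{19,1}  Σf=19+1=20
d|20:{20,10,5,4,2,1}  Σf=20+10+5+4+2+1=42
d|21:{21,7,3,1}  Σf=21+7+3+1=32
d|22:{1,2,11,22}  Σf=1+2+11+22=36
n=23: 1·23 23·1  f→[1+23]=24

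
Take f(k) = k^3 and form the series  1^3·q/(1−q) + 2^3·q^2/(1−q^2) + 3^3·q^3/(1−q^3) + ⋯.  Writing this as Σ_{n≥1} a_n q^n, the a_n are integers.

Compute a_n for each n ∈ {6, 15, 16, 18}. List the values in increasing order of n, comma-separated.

q^6  k|6↦f(k): 1:1 2:8 3:27 6:216  a_6=252
n=15: 15·1 5·3 3·5 1·15  f→[3375+125+27+1]=3528
q^16  k|16↦f(k): 16:4096 8:512 4:64 2:8 1:1  a_16=4681
q^18  k|18↦f(k): 1:1 2:8 3:27 6:216 9:729 18:5832  a_18=6813

252, 3528, 4681, 6813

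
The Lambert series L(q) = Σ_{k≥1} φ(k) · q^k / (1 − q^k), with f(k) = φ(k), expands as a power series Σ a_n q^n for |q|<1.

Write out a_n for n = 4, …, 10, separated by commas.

[q^4] φ(1)=1,φ(2)=1,φ(4)=2 ⇒ 4
d|5:{5,1}  Σφ=4+1=5
n=6: 1·6 2·3 3·2 6·1  φ→[1+1+2+2]=6
d|7:{7,1}  Σφ=6+1=7
[q^8] φ(8)=4,φ(4)=2,φ(2)=1,φ(1)=1 ⇒ 8
n=9: 9·1 3·3 1·9  φ→[6+2+1]=9
n=10: 1·10 2·5 5·2 10·1  φ→[1+1+4+4]=10

4, 5, 6, 7, 8, 9, 10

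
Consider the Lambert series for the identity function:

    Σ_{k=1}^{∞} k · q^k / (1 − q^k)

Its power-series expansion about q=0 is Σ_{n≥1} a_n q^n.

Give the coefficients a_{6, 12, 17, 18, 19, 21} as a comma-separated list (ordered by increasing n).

12, 28, 18, 39, 20, 32

n=6: 6·1 3·2 2·3 1·6  f→[6+3+2+1]=12
n=12: 1·12 2·6 3·4 4·3 6·2 12·1  f→[1+2+3+4+6+12]=28
n=17: 17·1 1·17  f→[17+1]=18
d|18:{1,2,3,6,9,18}  Σf=1+2+3+6+9+18=39
[q^19] f(19)=19,f(1)=1 ⇒ 20
n=21: 21·1 7·3 3·7 1·21  f→[21+7+3+1]=32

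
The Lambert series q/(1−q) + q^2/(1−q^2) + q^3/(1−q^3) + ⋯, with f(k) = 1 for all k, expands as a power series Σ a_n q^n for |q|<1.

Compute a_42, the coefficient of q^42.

q^42  k|42↦f(k): 1:1 2:1 3:1 6:1 7:1 14:1 21:1 42:1  a_42=8

a_42 = 8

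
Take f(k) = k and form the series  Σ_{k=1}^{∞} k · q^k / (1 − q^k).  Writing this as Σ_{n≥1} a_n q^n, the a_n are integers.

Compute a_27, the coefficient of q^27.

a_27 = 40

[q^27] f(27)=27,f(9)=9,f(3)=3,f(1)=1 ⇒ 40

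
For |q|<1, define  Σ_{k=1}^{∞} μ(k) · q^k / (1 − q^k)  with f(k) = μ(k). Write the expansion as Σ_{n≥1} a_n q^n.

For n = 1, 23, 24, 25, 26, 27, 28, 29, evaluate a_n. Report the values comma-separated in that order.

1, 0, 0, 0, 0, 0, 0, 0

n=1: 1·1  μ→[1]=1
q^23  k|23↦μ(k): 1:1 23:-1  a_23=0
[q^24] μ(1)=1,μ(2)=-1,μ(3)=-1,μ(4)=0,μ(6)=1,μ(8)=0,μ(12)=0,μ(24)=0 ⇒ 0
n=25: 1·25 5·5 25·1  μ→[1+(-1)+0]=0
[q^26] μ(1)=1,μ(2)=-1,μ(13)=-1,μ(26)=1 ⇒ 0
q^27  k|27↦μ(k): 1:1 3:-1 9:0 27:0  a_27=0
q^28  k|28↦μ(k): 1:1 2:-1 4:0 7:-1 14:1 28:0  a_28=0
d|29:{1,29}  Σμ=1+(-1)=0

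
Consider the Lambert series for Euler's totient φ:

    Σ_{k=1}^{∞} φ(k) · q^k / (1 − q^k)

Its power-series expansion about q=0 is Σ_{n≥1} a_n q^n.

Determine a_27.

[q^27] φ(27)=18,φ(9)=6,φ(3)=2,φ(1)=1 ⇒ 27

a_27 = 27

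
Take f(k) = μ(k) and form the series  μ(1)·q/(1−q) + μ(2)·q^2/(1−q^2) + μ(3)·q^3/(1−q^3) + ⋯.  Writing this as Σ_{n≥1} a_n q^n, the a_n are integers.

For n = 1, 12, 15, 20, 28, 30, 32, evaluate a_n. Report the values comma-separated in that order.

d|1:{1}  Σμ=1=1
n=12: 1·12 2·6 3·4 4·3 6·2 12·1  μ→[1+(-1)+(-1)+0+1+0]=0
n=15: 15·1 5·3 3·5 1·15  μ→[1+(-1)+(-1)+1]=0
q^20  k|20↦μ(k): 20:0 10:1 5:-1 4:0 2:-1 1:1  a_20=0
n=28: 1·28 2·14 4·7 7·4 14·2 28·1  μ→[1+(-1)+0+(-1)+1+0]=0
q^30  k|30↦μ(k): 30:-1 15:1 10:1 6:1 5:-1 3:-1 2:-1 1:1  a_30=0
[q^32] μ(1)=1,μ(2)=-1,μ(4)=0,μ(8)=0,μ(16)=0,μ(32)=0 ⇒ 0

1, 0, 0, 0, 0, 0, 0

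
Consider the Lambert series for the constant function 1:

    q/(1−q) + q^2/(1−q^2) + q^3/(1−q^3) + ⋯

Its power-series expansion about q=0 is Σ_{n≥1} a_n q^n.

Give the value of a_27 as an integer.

a_27 = 4

n=27: 1·27 3·9 9·3 27·1  f→[1+1+1+1]=4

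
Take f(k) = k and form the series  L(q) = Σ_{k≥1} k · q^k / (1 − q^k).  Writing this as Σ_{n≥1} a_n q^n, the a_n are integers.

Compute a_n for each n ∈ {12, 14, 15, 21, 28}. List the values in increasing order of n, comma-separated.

28, 24, 24, 32, 56

d|12:{1,2,3,4,6,12}  Σf=1+2+3+4+6+12=28
n=14: 1·14 2·7 7·2 14·1  f→[1+2+7+14]=24
n=15: 1·15 3·5 5·3 15·1  f→[1+3+5+15]=24
[q^21] f(1)=1,f(3)=3,f(7)=7,f(21)=21 ⇒ 32
d|28:{1,2,4,7,14,28}  Σf=1+2+4+7+14+28=56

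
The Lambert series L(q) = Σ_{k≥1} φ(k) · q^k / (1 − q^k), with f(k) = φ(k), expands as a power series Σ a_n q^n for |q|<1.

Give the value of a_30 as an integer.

d|30:{30,15,10,6,5,3,2,1}  Σφ=8+8+4+2+4+2+1+1=30

a_30 = 30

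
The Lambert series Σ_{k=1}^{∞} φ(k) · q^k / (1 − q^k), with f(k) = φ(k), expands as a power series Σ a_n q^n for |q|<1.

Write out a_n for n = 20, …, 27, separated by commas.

n=20: 20·1 10·2 5·4 4·5 2·10 1·20  φ→[8+4+4+2+1+1]=20
n=21: 1·21 3·7 7·3 21·1  φ→[1+2+6+12]=21
q^22  k|22↦φ(k): 22:10 11:10 2:1 1:1  a_22=22
d|23:{1,23}  Σφ=1+22=23
n=24: 1·24 2·12 3·8 4·6 6·4 8·3 12·2 24·1  φ→[1+1+2+2+2+4+4+8]=24
[q^25] φ(25)=20,φ(5)=4,φ(1)=1 ⇒ 25
d|26:{1,2,13,26}  Σφ=1+1+12+12=26
q^27  k|27↦φ(k): 27:18 9:6 3:2 1:1  a_27=27

20, 21, 22, 23, 24, 25, 26, 27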